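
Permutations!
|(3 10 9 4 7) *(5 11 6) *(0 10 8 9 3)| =|(0 10 3 8 9 4 7)(5 11 6)| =21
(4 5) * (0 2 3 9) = [2, 1, 3, 9, 5, 4, 6, 7, 8, 0] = (0 2 3 9)(4 5)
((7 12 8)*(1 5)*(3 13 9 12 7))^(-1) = ((1 5)(3 13 9 12 8))^(-1) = (1 5)(3 8 12 9 13)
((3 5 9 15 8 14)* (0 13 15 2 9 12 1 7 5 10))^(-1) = (0 10 3 14 8 15 13)(1 12 5 7)(2 9) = ((0 13 15 8 14 3 10)(1 7 5 12)(2 9))^(-1)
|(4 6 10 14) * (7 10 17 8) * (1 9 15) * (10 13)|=24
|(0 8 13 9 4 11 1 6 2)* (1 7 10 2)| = |(0 8 13 9 4 11 7 10 2)(1 6)| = 18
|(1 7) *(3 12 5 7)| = 5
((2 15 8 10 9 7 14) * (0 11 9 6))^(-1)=(0 6 10 8 15 2 14 7 9 11)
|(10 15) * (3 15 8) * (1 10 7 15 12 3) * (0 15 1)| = |(0 15 7 1 10 8)(3 12)| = 6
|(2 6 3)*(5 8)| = |(2 6 3)(5 8)| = 6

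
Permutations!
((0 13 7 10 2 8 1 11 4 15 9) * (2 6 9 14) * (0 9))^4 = ((0 13 7 10 6)(1 11 4 15 14 2 8))^4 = (0 6 10 7 13)(1 14 11 2 4 8 15)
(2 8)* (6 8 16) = (2 16 6 8) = [0, 1, 16, 3, 4, 5, 8, 7, 2, 9, 10, 11, 12, 13, 14, 15, 6]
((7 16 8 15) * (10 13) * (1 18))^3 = ((1 18)(7 16 8 15)(10 13))^3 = (1 18)(7 15 8 16)(10 13)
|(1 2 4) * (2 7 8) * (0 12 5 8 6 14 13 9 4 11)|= 42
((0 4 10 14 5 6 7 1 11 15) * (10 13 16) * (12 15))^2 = (0 13 10 5 7 11 15 4 16 14 6 1 12)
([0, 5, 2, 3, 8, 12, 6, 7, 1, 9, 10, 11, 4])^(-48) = (1 12 8 5 4)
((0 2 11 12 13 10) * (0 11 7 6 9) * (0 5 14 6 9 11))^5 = ((0 2 7 9 5 14 6 11 12 13 10))^5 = (0 14 10 5 13 9 12 7 11 2 6)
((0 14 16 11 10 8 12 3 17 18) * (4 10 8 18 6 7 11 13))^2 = (0 16 4 18 14 13 10)(3 6 11 12 17 7 8)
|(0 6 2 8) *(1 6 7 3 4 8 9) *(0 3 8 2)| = 9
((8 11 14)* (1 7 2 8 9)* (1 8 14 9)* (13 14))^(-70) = ((1 7 2 13 14)(8 11 9))^(-70) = (14)(8 9 11)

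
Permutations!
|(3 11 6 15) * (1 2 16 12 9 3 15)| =8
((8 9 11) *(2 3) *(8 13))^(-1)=((2 3)(8 9 11 13))^(-1)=(2 3)(8 13 11 9)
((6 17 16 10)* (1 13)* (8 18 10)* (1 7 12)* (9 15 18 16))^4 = ((1 13 7 12)(6 17 9 15 18 10)(8 16))^4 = (6 18 9)(10 15 17)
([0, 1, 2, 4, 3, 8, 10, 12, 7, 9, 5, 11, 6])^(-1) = [0, 1, 2, 4, 3, 10, 12, 8, 5, 9, 6, 11, 7]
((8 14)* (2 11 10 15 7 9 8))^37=(2 9 10 14 7 11 8 15)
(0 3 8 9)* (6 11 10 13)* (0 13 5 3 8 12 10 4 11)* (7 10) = (0 8 9 13 6)(3 12 7 10 5)(4 11) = [8, 1, 2, 12, 11, 3, 0, 10, 9, 13, 5, 4, 7, 6]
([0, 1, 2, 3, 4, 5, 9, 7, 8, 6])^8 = [0, 1, 2, 3, 4, 5, 6, 7, 8, 9]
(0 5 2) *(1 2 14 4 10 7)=(0 5 14 4 10 7 1 2)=[5, 2, 0, 3, 10, 14, 6, 1, 8, 9, 7, 11, 12, 13, 4]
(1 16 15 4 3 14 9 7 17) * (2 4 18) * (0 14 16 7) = [14, 7, 4, 16, 3, 5, 6, 17, 8, 0, 10, 11, 12, 13, 9, 18, 15, 1, 2] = (0 14 9)(1 7 17)(2 4 3 16 15 18)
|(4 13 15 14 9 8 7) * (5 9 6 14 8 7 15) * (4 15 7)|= 12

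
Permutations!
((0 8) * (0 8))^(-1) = ((8))^(-1) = (8)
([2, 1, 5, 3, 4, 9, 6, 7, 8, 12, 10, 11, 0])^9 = [12, 1, 0, 3, 4, 2, 6, 7, 8, 5, 10, 11, 9]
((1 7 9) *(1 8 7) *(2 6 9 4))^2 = (2 9 7)(4 6 8)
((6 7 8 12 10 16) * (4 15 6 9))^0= ((4 15 6 7 8 12 10 16 9))^0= (16)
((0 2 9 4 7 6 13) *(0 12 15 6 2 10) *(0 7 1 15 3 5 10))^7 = (1 10 6 2 12 4 5 15 7 13 9 3)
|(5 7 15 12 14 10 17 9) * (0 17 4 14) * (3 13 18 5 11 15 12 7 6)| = 105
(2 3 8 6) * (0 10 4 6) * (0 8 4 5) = [10, 1, 3, 4, 6, 0, 2, 7, 8, 9, 5] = (0 10 5)(2 3 4 6)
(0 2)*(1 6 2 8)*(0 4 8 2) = (0 2 4 8 1 6) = [2, 6, 4, 3, 8, 5, 0, 7, 1]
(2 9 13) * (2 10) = (2 9 13 10) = [0, 1, 9, 3, 4, 5, 6, 7, 8, 13, 2, 11, 12, 10]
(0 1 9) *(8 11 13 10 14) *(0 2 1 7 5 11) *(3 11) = [7, 9, 1, 11, 4, 3, 6, 5, 0, 2, 14, 13, 12, 10, 8] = (0 7 5 3 11 13 10 14 8)(1 9 2)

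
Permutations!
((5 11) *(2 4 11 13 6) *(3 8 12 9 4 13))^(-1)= (2 6 13)(3 5 11 4 9 12 8)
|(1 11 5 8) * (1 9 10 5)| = 4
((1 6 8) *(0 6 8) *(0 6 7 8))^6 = (0 8)(1 7)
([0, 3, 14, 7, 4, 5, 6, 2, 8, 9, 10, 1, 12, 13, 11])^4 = (1 14 7)(2 3 11)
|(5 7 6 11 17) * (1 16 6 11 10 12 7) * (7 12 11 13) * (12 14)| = 14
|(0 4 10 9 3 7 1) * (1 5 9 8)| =|(0 4 10 8 1)(3 7 5 9)| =20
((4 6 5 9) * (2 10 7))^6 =(10)(4 5)(6 9)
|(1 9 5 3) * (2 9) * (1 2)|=4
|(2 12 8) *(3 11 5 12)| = 6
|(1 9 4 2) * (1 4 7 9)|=|(2 4)(7 9)|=2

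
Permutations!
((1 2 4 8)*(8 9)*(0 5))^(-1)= (0 5)(1 8 9 4 2)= ((0 5)(1 2 4 9 8))^(-1)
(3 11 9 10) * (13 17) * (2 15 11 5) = (2 15 11 9 10 3 5)(13 17) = [0, 1, 15, 5, 4, 2, 6, 7, 8, 10, 3, 9, 12, 17, 14, 11, 16, 13]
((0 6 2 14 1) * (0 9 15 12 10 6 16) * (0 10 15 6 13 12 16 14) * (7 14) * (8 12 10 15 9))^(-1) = ((0 7 14 1 8 12 9 6 2)(10 13)(15 16))^(-1) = (0 2 6 9 12 8 1 14 7)(10 13)(15 16)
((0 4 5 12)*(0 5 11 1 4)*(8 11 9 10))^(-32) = (12)(1 8 9)(4 11 10)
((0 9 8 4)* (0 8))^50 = ((0 9)(4 8))^50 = (9)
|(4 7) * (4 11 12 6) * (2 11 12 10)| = |(2 11 10)(4 7 12 6)| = 12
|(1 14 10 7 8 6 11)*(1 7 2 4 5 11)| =10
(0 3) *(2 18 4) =(0 3)(2 18 4) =[3, 1, 18, 0, 2, 5, 6, 7, 8, 9, 10, 11, 12, 13, 14, 15, 16, 17, 4]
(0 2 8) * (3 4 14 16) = (0 2 8)(3 4 14 16) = [2, 1, 8, 4, 14, 5, 6, 7, 0, 9, 10, 11, 12, 13, 16, 15, 3]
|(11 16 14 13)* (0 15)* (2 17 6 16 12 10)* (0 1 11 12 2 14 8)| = |(0 15 1 11 2 17 6 16 8)(10 14 13 12)| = 36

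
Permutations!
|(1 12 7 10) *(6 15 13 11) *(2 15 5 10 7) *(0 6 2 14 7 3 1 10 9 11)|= 40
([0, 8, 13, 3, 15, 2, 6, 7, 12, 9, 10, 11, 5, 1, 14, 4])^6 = (15)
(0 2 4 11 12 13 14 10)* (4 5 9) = (0 2 5 9 4 11 12 13 14 10) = [2, 1, 5, 3, 11, 9, 6, 7, 8, 4, 0, 12, 13, 14, 10]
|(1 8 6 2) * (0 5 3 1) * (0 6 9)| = 6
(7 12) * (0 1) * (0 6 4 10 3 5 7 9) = (0 1 6 4 10 3 5 7 12 9) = [1, 6, 2, 5, 10, 7, 4, 12, 8, 0, 3, 11, 9]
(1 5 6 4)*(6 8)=[0, 5, 2, 3, 1, 8, 4, 7, 6]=(1 5 8 6 4)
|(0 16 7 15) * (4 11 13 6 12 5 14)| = 28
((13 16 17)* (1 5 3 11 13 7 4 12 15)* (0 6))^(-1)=(0 6)(1 15 12 4 7 17 16 13 11 3 5)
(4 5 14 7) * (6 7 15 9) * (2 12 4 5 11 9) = (2 12 4 11 9 6 7 5 14 15) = [0, 1, 12, 3, 11, 14, 7, 5, 8, 6, 10, 9, 4, 13, 15, 2]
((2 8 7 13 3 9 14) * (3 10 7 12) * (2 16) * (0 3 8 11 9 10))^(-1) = (0 13 7 10 3)(2 16 14 9 11)(8 12)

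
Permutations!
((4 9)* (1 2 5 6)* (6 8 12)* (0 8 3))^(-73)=(0 3 5 2 1 6 12 8)(4 9)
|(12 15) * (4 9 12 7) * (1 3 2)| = |(1 3 2)(4 9 12 15 7)| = 15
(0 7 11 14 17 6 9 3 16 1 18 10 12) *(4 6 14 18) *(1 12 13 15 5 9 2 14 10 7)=(0 1 4 6 2 14 17 10 13 15 5 9 3 16 12)(7 11 18)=[1, 4, 14, 16, 6, 9, 2, 11, 8, 3, 13, 18, 0, 15, 17, 5, 12, 10, 7]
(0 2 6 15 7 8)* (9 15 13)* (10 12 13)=(0 2 6 10 12 13 9 15 7 8)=[2, 1, 6, 3, 4, 5, 10, 8, 0, 15, 12, 11, 13, 9, 14, 7]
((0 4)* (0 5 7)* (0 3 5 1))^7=((0 4 1)(3 5 7))^7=(0 4 1)(3 5 7)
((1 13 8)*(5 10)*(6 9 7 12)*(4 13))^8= (13)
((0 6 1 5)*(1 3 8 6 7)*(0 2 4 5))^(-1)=(0 1 7)(2 5 4)(3 6 8)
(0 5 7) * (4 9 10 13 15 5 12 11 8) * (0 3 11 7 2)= (0 12 7 3 11 8 4 9 10 13 15 5 2)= [12, 1, 0, 11, 9, 2, 6, 3, 4, 10, 13, 8, 7, 15, 14, 5]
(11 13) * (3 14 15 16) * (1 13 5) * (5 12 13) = (1 5)(3 14 15 16)(11 12 13) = [0, 5, 2, 14, 4, 1, 6, 7, 8, 9, 10, 12, 13, 11, 15, 16, 3]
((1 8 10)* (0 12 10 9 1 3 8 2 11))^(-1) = (0 11 2 1 9 8 3 10 12)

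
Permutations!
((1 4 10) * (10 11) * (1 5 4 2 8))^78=(4 10)(5 11)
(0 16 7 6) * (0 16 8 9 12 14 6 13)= (0 8 9 12 14 6 16 7 13)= [8, 1, 2, 3, 4, 5, 16, 13, 9, 12, 10, 11, 14, 0, 6, 15, 7]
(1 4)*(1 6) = (1 4 6) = [0, 4, 2, 3, 6, 5, 1]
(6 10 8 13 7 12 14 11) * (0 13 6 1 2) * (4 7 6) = (0 13 6 10 8 4 7 12 14 11 1 2) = [13, 2, 0, 3, 7, 5, 10, 12, 4, 9, 8, 1, 14, 6, 11]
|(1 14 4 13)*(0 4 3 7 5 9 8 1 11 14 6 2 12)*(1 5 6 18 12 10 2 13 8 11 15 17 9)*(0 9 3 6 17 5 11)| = 78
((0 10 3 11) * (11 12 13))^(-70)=(0 3 13)(10 12 11)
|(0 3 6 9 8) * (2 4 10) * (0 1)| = 6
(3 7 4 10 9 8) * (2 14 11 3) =(2 14 11 3 7 4 10 9 8) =[0, 1, 14, 7, 10, 5, 6, 4, 2, 8, 9, 3, 12, 13, 11]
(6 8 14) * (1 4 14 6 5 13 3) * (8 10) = (1 4 14 5 13 3)(6 10 8) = [0, 4, 2, 1, 14, 13, 10, 7, 6, 9, 8, 11, 12, 3, 5]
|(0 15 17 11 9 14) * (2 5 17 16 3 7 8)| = |(0 15 16 3 7 8 2 5 17 11 9 14)| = 12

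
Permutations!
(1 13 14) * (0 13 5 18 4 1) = [13, 5, 2, 3, 1, 18, 6, 7, 8, 9, 10, 11, 12, 14, 0, 15, 16, 17, 4] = (0 13 14)(1 5 18 4)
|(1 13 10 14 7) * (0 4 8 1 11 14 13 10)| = 6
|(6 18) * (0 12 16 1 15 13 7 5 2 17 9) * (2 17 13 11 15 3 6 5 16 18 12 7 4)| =|(0 7 16 1 3 6 12 18 5 17 9)(2 13 4)(11 15)| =66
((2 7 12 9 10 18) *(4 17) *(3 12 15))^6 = (2 10 12 15)(3 7 18 9)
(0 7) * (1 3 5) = [7, 3, 2, 5, 4, 1, 6, 0] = (0 7)(1 3 5)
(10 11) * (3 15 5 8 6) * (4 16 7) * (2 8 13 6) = (2 8)(3 15 5 13 6)(4 16 7)(10 11) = [0, 1, 8, 15, 16, 13, 3, 4, 2, 9, 11, 10, 12, 6, 14, 5, 7]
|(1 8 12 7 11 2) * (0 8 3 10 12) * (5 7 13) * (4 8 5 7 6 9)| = 24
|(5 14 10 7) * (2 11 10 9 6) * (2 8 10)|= 14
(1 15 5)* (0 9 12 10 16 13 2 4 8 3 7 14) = [9, 15, 4, 7, 8, 1, 6, 14, 3, 12, 16, 11, 10, 2, 0, 5, 13] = (0 9 12 10 16 13 2 4 8 3 7 14)(1 15 5)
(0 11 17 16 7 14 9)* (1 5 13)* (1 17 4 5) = (0 11 4 5 13 17 16 7 14 9) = [11, 1, 2, 3, 5, 13, 6, 14, 8, 0, 10, 4, 12, 17, 9, 15, 7, 16]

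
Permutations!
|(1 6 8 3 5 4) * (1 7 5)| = |(1 6 8 3)(4 7 5)| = 12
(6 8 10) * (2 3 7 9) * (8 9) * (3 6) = (2 6 9)(3 7 8 10) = [0, 1, 6, 7, 4, 5, 9, 8, 10, 2, 3]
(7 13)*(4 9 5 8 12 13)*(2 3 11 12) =(2 3 11 12 13 7 4 9 5 8) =[0, 1, 3, 11, 9, 8, 6, 4, 2, 5, 10, 12, 13, 7]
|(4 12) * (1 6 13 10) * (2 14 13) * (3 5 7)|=6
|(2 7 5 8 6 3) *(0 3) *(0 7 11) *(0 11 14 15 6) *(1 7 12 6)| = 18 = |(0 3 2 14 15 1 7 5 8)(6 12)|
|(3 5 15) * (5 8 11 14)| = 6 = |(3 8 11 14 5 15)|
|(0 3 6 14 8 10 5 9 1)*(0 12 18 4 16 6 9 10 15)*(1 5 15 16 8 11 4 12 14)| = 42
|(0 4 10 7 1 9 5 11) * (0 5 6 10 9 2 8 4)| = 8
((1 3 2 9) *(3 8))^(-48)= ((1 8 3 2 9))^(-48)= (1 3 9 8 2)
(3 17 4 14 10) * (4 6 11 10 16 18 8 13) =(3 17 6 11 10)(4 14 16 18 8 13) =[0, 1, 2, 17, 14, 5, 11, 7, 13, 9, 3, 10, 12, 4, 16, 15, 18, 6, 8]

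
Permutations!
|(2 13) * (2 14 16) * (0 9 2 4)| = 7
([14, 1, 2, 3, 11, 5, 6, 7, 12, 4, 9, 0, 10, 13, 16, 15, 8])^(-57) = (0 9 8)(4 12 14)(10 16 11)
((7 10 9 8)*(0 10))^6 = (0 10 9 8 7)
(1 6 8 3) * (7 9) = [0, 6, 2, 1, 4, 5, 8, 9, 3, 7] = (1 6 8 3)(7 9)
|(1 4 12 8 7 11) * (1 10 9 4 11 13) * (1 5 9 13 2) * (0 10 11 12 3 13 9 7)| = |(0 10 9 4 3 13 5 7 2 1 12 8)| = 12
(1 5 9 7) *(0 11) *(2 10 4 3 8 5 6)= (0 11)(1 6 2 10 4 3 8 5 9 7)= [11, 6, 10, 8, 3, 9, 2, 1, 5, 7, 4, 0]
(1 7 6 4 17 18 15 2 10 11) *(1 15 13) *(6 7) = [0, 6, 10, 3, 17, 5, 4, 7, 8, 9, 11, 15, 12, 1, 14, 2, 16, 18, 13] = (1 6 4 17 18 13)(2 10 11 15)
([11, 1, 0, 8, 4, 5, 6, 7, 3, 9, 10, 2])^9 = [0, 1, 2, 8, 4, 5, 6, 7, 3, 9, 10, 11]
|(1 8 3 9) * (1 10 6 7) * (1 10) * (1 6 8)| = 6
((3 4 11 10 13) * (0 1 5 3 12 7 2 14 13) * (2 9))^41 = (0 10 11 4 3 5 1)(2 9 7 12 13 14)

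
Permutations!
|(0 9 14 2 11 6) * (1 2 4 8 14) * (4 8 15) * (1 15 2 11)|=|(0 9 15 4 2 1 11 6)(8 14)|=8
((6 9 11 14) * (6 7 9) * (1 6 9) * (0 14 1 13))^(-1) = (0 13 7 14)(1 11 9 6)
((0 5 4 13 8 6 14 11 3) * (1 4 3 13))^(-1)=(0 3 5)(1 4)(6 8 13 11 14)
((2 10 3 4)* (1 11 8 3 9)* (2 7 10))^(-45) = ((1 11 8 3 4 7 10 9))^(-45) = (1 3 10 11 4 9 8 7)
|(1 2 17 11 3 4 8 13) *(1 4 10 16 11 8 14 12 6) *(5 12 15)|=44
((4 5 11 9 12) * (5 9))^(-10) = (4 12 9) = ((4 9 12)(5 11))^(-10)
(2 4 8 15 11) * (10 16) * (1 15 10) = (1 15 11 2 4 8 10 16) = [0, 15, 4, 3, 8, 5, 6, 7, 10, 9, 16, 2, 12, 13, 14, 11, 1]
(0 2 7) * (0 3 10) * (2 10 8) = (0 10)(2 7 3 8) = [10, 1, 7, 8, 4, 5, 6, 3, 2, 9, 0]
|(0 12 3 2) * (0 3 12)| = 2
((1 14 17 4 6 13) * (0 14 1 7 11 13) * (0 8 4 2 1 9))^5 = ((0 14 17 2 1 9)(4 6 8)(7 11 13))^5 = (0 9 1 2 17 14)(4 8 6)(7 13 11)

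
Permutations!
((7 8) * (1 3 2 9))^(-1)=((1 3 2 9)(7 8))^(-1)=(1 9 2 3)(7 8)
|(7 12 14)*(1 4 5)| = 3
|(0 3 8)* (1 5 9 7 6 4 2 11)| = 24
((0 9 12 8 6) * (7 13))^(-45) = ((0 9 12 8 6)(7 13))^(-45) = (7 13)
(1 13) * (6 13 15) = (1 15 6 13) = [0, 15, 2, 3, 4, 5, 13, 7, 8, 9, 10, 11, 12, 1, 14, 6]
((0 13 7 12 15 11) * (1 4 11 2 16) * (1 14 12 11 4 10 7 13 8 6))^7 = ((0 8 6 1 10 7 11)(2 16 14 12 15))^7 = (2 14 15 16 12)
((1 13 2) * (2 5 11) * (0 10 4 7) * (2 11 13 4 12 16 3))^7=((0 10 12 16 3 2 1 4 7)(5 13))^7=(0 4 2 16 10 7 1 3 12)(5 13)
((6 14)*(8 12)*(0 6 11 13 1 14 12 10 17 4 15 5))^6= (0 4 8)(1 11)(5 17 12)(6 15 10)(13 14)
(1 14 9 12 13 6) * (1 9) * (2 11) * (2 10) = (1 14)(2 11 10)(6 9 12 13) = [0, 14, 11, 3, 4, 5, 9, 7, 8, 12, 2, 10, 13, 6, 1]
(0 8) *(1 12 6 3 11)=(0 8)(1 12 6 3 11)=[8, 12, 2, 11, 4, 5, 3, 7, 0, 9, 10, 1, 6]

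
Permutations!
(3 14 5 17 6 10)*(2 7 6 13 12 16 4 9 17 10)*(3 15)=[0, 1, 7, 14, 9, 10, 2, 6, 8, 17, 15, 11, 16, 12, 5, 3, 4, 13]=(2 7 6)(3 14 5 10 15)(4 9 17 13 12 16)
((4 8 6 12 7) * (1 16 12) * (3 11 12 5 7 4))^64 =(1 3 8 5 12)(4 16 11 6 7)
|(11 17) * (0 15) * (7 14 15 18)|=10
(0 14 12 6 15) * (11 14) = [11, 1, 2, 3, 4, 5, 15, 7, 8, 9, 10, 14, 6, 13, 12, 0] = (0 11 14 12 6 15)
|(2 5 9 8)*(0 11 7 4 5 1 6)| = 10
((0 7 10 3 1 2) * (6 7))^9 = ((0 6 7 10 3 1 2))^9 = (0 7 3 2 6 10 1)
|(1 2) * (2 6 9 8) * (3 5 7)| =15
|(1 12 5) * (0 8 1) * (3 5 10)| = |(0 8 1 12 10 3 5)| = 7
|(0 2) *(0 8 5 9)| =5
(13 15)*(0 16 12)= [16, 1, 2, 3, 4, 5, 6, 7, 8, 9, 10, 11, 0, 15, 14, 13, 12]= (0 16 12)(13 15)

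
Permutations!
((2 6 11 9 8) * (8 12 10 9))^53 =(2 6 11 8)(9 10 12)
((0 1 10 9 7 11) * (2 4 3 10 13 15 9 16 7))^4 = (0 9 10)(1 2 16)(3 11 15)(4 7 13)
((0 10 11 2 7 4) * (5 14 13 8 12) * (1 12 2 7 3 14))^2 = ((0 10 11 7 4)(1 12 5)(2 3 14 13 8))^2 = (0 11 4 10 7)(1 5 12)(2 14 8 3 13)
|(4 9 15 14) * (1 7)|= 4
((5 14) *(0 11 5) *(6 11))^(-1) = (0 14 5 11 6)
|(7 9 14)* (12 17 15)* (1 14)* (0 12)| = 4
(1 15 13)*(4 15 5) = (1 5 4 15 13) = [0, 5, 2, 3, 15, 4, 6, 7, 8, 9, 10, 11, 12, 1, 14, 13]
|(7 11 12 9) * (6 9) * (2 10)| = 10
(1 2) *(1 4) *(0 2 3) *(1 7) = (0 2 4 7 1 3) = [2, 3, 4, 0, 7, 5, 6, 1]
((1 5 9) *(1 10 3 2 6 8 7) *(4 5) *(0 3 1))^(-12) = ((0 3 2 6 8 7)(1 4 5 9 10))^(-12) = (1 9 4 10 5)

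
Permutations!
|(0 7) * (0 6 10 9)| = 5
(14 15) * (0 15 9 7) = (0 15 14 9 7) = [15, 1, 2, 3, 4, 5, 6, 0, 8, 7, 10, 11, 12, 13, 9, 14]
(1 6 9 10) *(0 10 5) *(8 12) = (0 10 1 6 9 5)(8 12) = [10, 6, 2, 3, 4, 0, 9, 7, 12, 5, 1, 11, 8]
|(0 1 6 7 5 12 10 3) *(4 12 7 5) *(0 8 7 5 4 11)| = |(0 1 6 4 12 10 3 8 7 11)| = 10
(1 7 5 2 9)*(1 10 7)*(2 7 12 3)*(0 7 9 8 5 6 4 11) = (0 7 6 4 11)(2 8 5 9 10 12 3) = [7, 1, 8, 2, 11, 9, 4, 6, 5, 10, 12, 0, 3]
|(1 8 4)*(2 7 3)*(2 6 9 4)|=|(1 8 2 7 3 6 9 4)|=8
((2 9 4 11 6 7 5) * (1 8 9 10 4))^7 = ((1 8 9)(2 10 4 11 6 7 5))^7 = (11)(1 8 9)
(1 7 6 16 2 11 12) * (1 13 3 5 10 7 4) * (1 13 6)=(1 4 13 3 5 10 7)(2 11 12 6 16)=[0, 4, 11, 5, 13, 10, 16, 1, 8, 9, 7, 12, 6, 3, 14, 15, 2]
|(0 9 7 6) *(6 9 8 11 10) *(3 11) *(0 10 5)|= 10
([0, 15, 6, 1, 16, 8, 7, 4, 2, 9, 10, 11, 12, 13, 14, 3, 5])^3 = [0, 1, 4, 3, 8, 6, 16, 5, 7, 9, 10, 11, 12, 13, 14, 15, 2]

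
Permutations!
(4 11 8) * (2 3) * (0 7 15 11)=(0 7 15 11 8 4)(2 3)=[7, 1, 3, 2, 0, 5, 6, 15, 4, 9, 10, 8, 12, 13, 14, 11]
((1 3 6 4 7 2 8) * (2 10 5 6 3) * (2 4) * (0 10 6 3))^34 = (0 5)(1 2 7)(3 10)(4 8 6)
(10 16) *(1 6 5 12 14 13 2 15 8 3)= (1 6 5 12 14 13 2 15 8 3)(10 16)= [0, 6, 15, 1, 4, 12, 5, 7, 3, 9, 16, 11, 14, 2, 13, 8, 10]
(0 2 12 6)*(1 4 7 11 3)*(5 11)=(0 2 12 6)(1 4 7 5 11 3)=[2, 4, 12, 1, 7, 11, 0, 5, 8, 9, 10, 3, 6]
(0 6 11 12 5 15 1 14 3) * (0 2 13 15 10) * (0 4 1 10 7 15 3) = (0 6 11 12 5 7 15 10 4 1 14)(2 13 3) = [6, 14, 13, 2, 1, 7, 11, 15, 8, 9, 4, 12, 5, 3, 0, 10]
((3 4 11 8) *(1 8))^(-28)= (1 3 11 8 4)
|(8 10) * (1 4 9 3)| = 4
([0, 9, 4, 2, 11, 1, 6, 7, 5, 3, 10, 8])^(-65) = [0, 5, 3, 9, 2, 8, 6, 7, 11, 1, 10, 4]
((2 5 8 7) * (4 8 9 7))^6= ((2 5 9 7)(4 8))^6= (2 9)(5 7)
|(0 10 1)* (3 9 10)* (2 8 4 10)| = 8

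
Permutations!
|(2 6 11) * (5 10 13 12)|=12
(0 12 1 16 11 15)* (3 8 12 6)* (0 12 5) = (0 6 3 8 5)(1 16 11 15 12) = [6, 16, 2, 8, 4, 0, 3, 7, 5, 9, 10, 15, 1, 13, 14, 12, 11]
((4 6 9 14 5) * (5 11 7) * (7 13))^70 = (4 7 11 9)(5 13 14 6)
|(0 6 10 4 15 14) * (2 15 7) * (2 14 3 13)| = 12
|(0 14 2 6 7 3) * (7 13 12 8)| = |(0 14 2 6 13 12 8 7 3)| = 9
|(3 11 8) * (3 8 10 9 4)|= 5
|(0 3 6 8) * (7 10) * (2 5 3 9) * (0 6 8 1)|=|(0 9 2 5 3 8 6 1)(7 10)|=8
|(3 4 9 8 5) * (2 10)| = 10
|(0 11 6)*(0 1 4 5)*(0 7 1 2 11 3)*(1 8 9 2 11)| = 14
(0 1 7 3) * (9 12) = (0 1 7 3)(9 12) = [1, 7, 2, 0, 4, 5, 6, 3, 8, 12, 10, 11, 9]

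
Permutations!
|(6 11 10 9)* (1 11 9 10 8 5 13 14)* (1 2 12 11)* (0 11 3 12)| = 14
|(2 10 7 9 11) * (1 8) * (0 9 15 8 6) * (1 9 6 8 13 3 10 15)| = |(0 6)(1 8 9 11 2 15 13 3 10 7)| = 10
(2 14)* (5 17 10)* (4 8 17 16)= [0, 1, 14, 3, 8, 16, 6, 7, 17, 9, 5, 11, 12, 13, 2, 15, 4, 10]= (2 14)(4 8 17 10 5 16)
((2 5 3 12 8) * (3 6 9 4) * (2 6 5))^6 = (12)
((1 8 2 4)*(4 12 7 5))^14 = ((1 8 2 12 7 5 4))^14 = (12)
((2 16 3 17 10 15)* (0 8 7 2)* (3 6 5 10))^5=((0 8 7 2 16 6 5 10 15)(3 17))^5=(0 6 8 5 7 10 2 15 16)(3 17)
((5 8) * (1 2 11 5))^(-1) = ((1 2 11 5 8))^(-1) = (1 8 5 11 2)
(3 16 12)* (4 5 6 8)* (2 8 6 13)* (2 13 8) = (3 16 12)(4 5 8) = [0, 1, 2, 16, 5, 8, 6, 7, 4, 9, 10, 11, 3, 13, 14, 15, 12]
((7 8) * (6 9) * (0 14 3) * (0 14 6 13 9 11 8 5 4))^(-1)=(0 4 5 7 8 11 6)(3 14)(9 13)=((0 6 11 8 7 5 4)(3 14)(9 13))^(-1)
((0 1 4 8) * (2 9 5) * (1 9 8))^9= (0 8 2 5 9)(1 4)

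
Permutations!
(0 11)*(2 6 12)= (0 11)(2 6 12)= [11, 1, 6, 3, 4, 5, 12, 7, 8, 9, 10, 0, 2]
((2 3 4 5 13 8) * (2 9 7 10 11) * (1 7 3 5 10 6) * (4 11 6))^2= ((1 7 4 10 6)(2 5 13 8 9 3 11))^2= (1 4 6 7 10)(2 13 9 11 5 8 3)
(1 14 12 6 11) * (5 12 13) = (1 14 13 5 12 6 11) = [0, 14, 2, 3, 4, 12, 11, 7, 8, 9, 10, 1, 6, 5, 13]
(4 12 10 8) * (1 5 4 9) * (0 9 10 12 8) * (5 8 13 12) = (0 9 1 8 10)(4 13 12 5) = [9, 8, 2, 3, 13, 4, 6, 7, 10, 1, 0, 11, 5, 12]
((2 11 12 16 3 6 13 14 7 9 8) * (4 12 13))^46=(2 7 11 9 13 8 14)(3 6 4 12 16)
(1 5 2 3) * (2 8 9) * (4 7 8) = (1 5 4 7 8 9 2 3) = [0, 5, 3, 1, 7, 4, 6, 8, 9, 2]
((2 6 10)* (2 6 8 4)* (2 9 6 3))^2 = (2 4 6 3 8 9 10)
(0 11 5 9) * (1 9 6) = (0 11 5 6 1 9) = [11, 9, 2, 3, 4, 6, 1, 7, 8, 0, 10, 5]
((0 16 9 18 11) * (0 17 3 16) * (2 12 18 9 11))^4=(2 12 18)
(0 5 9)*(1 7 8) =(0 5 9)(1 7 8) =[5, 7, 2, 3, 4, 9, 6, 8, 1, 0]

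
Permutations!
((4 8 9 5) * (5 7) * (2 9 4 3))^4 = ((2 9 7 5 3)(4 8))^4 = (2 3 5 7 9)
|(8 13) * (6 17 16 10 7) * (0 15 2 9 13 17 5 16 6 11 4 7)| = |(0 15 2 9 13 8 17 6 5 16 10)(4 7 11)| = 33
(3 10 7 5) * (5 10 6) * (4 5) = (3 6 4 5)(7 10) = [0, 1, 2, 6, 5, 3, 4, 10, 8, 9, 7]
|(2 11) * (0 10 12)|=6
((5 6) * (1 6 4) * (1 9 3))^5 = ((1 6 5 4 9 3))^5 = (1 3 9 4 5 6)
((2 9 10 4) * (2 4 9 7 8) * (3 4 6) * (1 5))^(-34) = (10)(2 8 7)(3 6 4)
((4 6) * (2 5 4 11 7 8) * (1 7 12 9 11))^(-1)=(1 6 4 5 2 8 7)(9 12 11)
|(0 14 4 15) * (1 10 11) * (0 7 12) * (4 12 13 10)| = |(0 14 12)(1 4 15 7 13 10 11)| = 21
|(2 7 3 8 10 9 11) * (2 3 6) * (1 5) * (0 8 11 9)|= |(0 8 10)(1 5)(2 7 6)(3 11)|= 6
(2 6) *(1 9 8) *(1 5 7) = (1 9 8 5 7)(2 6) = [0, 9, 6, 3, 4, 7, 2, 1, 5, 8]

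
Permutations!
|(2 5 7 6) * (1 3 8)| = |(1 3 8)(2 5 7 6)| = 12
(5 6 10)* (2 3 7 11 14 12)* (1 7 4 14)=(1 7 11)(2 3 4 14 12)(5 6 10)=[0, 7, 3, 4, 14, 6, 10, 11, 8, 9, 5, 1, 2, 13, 12]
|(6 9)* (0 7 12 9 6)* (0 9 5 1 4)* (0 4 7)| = 4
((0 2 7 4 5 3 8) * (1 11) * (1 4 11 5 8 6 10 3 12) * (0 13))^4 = (0 4 2 8 7 13 11)(1 5 12)(3 6 10)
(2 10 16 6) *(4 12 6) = (2 10 16 4 12 6) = [0, 1, 10, 3, 12, 5, 2, 7, 8, 9, 16, 11, 6, 13, 14, 15, 4]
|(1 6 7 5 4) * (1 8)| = |(1 6 7 5 4 8)| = 6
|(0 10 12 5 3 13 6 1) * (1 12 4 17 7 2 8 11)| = |(0 10 4 17 7 2 8 11 1)(3 13 6 12 5)| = 45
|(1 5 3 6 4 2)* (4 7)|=|(1 5 3 6 7 4 2)|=7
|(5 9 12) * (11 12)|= 4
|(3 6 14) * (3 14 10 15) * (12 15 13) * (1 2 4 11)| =|(1 2 4 11)(3 6 10 13 12 15)| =12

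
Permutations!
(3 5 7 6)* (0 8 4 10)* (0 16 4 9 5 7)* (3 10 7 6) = (0 8 9 5)(3 6 10 16 4 7) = [8, 1, 2, 6, 7, 0, 10, 3, 9, 5, 16, 11, 12, 13, 14, 15, 4]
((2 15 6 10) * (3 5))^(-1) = (2 10 6 15)(3 5) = ((2 15 6 10)(3 5))^(-1)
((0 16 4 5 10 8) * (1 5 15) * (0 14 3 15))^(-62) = ((0 16 4)(1 5 10 8 14 3 15))^(-62) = (0 16 4)(1 5 10 8 14 3 15)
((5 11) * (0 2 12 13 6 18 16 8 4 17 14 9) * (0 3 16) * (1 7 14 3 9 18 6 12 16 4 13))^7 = (0 7 13 2 14 12 16 18 1 8)(3 4 17)(5 11)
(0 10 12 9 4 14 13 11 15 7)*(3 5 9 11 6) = (0 10 12 11 15 7)(3 5 9 4 14 13 6) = [10, 1, 2, 5, 14, 9, 3, 0, 8, 4, 12, 15, 11, 6, 13, 7]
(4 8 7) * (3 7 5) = (3 7 4 8 5) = [0, 1, 2, 7, 8, 3, 6, 4, 5]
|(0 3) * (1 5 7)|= |(0 3)(1 5 7)|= 6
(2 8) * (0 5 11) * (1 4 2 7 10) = (0 5 11)(1 4 2 8 7 10) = [5, 4, 8, 3, 2, 11, 6, 10, 7, 9, 1, 0]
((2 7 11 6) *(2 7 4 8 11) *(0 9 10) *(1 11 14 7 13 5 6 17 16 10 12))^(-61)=((0 9 12 1 11 17 16 10)(2 4 8 14 7)(5 6 13))^(-61)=(0 1 16 9 11 10 12 17)(2 7 14 8 4)(5 13 6)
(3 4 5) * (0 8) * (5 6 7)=(0 8)(3 4 6 7 5)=[8, 1, 2, 4, 6, 3, 7, 5, 0]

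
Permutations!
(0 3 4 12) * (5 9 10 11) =(0 3 4 12)(5 9 10 11) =[3, 1, 2, 4, 12, 9, 6, 7, 8, 10, 11, 5, 0]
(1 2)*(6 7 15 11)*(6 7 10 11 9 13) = (1 2)(6 10 11 7 15 9 13) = [0, 2, 1, 3, 4, 5, 10, 15, 8, 13, 11, 7, 12, 6, 14, 9]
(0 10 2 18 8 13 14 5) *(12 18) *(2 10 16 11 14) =(0 16 11 14 5)(2 12 18 8 13) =[16, 1, 12, 3, 4, 0, 6, 7, 13, 9, 10, 14, 18, 2, 5, 15, 11, 17, 8]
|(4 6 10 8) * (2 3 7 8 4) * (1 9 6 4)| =|(1 9 6 10)(2 3 7 8)| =4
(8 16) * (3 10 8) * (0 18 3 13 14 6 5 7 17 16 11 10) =(0 18 3)(5 7 17 16 13 14 6)(8 11 10) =[18, 1, 2, 0, 4, 7, 5, 17, 11, 9, 8, 10, 12, 14, 6, 15, 13, 16, 3]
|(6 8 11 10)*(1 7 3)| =12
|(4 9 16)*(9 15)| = 4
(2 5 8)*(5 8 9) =(2 8)(5 9) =[0, 1, 8, 3, 4, 9, 6, 7, 2, 5]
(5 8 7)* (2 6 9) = (2 6 9)(5 8 7) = [0, 1, 6, 3, 4, 8, 9, 5, 7, 2]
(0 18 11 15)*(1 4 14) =[18, 4, 2, 3, 14, 5, 6, 7, 8, 9, 10, 15, 12, 13, 1, 0, 16, 17, 11] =(0 18 11 15)(1 4 14)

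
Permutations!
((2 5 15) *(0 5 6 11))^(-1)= ((0 5 15 2 6 11))^(-1)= (0 11 6 2 15 5)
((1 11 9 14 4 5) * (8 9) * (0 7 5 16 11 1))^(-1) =((0 7 5)(4 16 11 8 9 14))^(-1) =(0 5 7)(4 14 9 8 11 16)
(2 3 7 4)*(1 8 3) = (1 8 3 7 4 2) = [0, 8, 1, 7, 2, 5, 6, 4, 3]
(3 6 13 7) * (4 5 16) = (3 6 13 7)(4 5 16) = [0, 1, 2, 6, 5, 16, 13, 3, 8, 9, 10, 11, 12, 7, 14, 15, 4]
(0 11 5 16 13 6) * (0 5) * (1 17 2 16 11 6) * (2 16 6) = (0 2 6 5 11)(1 17 16 13) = [2, 17, 6, 3, 4, 11, 5, 7, 8, 9, 10, 0, 12, 1, 14, 15, 13, 16]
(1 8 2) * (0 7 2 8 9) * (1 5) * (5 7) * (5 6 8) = (0 6 8 5 1 9)(2 7) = [6, 9, 7, 3, 4, 1, 8, 2, 5, 0]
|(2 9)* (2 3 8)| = 4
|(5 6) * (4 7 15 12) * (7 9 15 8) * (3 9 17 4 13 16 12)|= 6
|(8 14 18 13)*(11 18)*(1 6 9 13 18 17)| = 8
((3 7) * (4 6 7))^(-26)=(3 6)(4 7)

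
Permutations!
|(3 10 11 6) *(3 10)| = |(6 10 11)| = 3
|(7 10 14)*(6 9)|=6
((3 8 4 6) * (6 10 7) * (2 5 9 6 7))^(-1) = (2 10 4 8 3 6 9 5)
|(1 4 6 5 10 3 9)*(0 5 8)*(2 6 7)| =11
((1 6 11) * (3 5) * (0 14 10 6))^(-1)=((0 14 10 6 11 1)(3 5))^(-1)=(0 1 11 6 10 14)(3 5)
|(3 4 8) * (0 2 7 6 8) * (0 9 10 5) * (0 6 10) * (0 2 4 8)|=8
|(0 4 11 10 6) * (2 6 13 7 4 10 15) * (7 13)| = |(0 10 7 4 11 15 2 6)| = 8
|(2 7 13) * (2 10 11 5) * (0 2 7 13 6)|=|(0 2 13 10 11 5 7 6)|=8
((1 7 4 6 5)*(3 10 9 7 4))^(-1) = ((1 4 6 5)(3 10 9 7))^(-1) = (1 5 6 4)(3 7 9 10)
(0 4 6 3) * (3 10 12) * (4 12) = (0 12 3)(4 6 10) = [12, 1, 2, 0, 6, 5, 10, 7, 8, 9, 4, 11, 3]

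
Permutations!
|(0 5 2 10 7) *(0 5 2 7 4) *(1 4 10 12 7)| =|(0 2 12 7 5 1 4)| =7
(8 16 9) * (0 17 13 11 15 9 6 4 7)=(0 17 13 11 15 9 8 16 6 4 7)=[17, 1, 2, 3, 7, 5, 4, 0, 16, 8, 10, 15, 12, 11, 14, 9, 6, 13]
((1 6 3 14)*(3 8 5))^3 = ((1 6 8 5 3 14))^3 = (1 5)(3 6)(8 14)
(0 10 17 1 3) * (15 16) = (0 10 17 1 3)(15 16) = [10, 3, 2, 0, 4, 5, 6, 7, 8, 9, 17, 11, 12, 13, 14, 16, 15, 1]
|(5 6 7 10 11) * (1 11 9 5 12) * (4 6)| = |(1 11 12)(4 6 7 10 9 5)| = 6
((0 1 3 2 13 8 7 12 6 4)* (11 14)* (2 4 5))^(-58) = ((0 1 3 4)(2 13 8 7 12 6 5)(11 14))^(-58) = (14)(0 3)(1 4)(2 6 7 13 5 12 8)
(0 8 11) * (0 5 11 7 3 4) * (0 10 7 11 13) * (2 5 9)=(0 8 11 9 2 5 13)(3 4 10 7)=[8, 1, 5, 4, 10, 13, 6, 3, 11, 2, 7, 9, 12, 0]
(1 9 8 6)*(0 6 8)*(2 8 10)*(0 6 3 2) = [3, 9, 8, 2, 4, 5, 1, 7, 10, 6, 0] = (0 3 2 8 10)(1 9 6)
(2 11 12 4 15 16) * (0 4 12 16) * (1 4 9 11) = (0 9 11 16 2 1 4 15) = [9, 4, 1, 3, 15, 5, 6, 7, 8, 11, 10, 16, 12, 13, 14, 0, 2]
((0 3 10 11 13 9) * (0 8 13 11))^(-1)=(0 10 3)(8 9 13)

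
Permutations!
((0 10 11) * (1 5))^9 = (11)(1 5)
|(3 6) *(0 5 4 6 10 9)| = 7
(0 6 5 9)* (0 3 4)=(0 6 5 9 3 4)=[6, 1, 2, 4, 0, 9, 5, 7, 8, 3]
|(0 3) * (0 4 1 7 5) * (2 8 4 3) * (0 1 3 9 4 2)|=|(1 7 5)(2 8)(3 9 4)|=6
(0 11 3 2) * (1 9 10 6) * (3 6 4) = (0 11 6 1 9 10 4 3 2) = [11, 9, 0, 2, 3, 5, 1, 7, 8, 10, 4, 6]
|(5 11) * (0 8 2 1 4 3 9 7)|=|(0 8 2 1 4 3 9 7)(5 11)|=8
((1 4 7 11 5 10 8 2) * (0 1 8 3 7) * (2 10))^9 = (2 10 7 5 8 3 11) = ((0 1 4)(2 8 10 3 7 11 5))^9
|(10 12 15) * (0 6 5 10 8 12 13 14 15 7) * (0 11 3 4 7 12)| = 8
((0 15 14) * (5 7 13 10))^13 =(0 15 14)(5 7 13 10)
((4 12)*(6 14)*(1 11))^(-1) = (1 11)(4 12)(6 14)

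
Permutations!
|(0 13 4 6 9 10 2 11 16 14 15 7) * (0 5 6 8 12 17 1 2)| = |(0 13 4 8 12 17 1 2 11 16 14 15 7 5 6 9 10)| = 17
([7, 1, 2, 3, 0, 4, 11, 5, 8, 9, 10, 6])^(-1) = [4, 1, 2, 3, 5, 7, 11, 0, 8, 9, 10, 6]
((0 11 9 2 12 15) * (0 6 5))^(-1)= (0 5 6 15 12 2 9 11)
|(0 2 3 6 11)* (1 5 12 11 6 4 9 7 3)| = |(0 2 1 5 12 11)(3 4 9 7)| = 12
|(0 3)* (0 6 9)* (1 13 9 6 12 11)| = 7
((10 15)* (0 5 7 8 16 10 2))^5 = ((0 5 7 8 16 10 15 2))^5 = (0 10 7 2 16 5 15 8)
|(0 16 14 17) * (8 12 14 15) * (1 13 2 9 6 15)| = 12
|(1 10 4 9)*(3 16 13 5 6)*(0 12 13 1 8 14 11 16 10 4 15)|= |(0 12 13 5 6 3 10 15)(1 4 9 8 14 11 16)|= 56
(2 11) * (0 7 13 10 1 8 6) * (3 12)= (0 7 13 10 1 8 6)(2 11)(3 12)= [7, 8, 11, 12, 4, 5, 0, 13, 6, 9, 1, 2, 3, 10]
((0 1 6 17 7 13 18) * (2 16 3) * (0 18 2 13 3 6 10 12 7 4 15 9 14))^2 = ((18)(0 1 10 12 7 3 13 2 16 6 17 4 15 9 14))^2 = (18)(0 10 7 13 16 17 15 14 1 12 3 2 6 4 9)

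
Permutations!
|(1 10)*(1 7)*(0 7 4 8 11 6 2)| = 9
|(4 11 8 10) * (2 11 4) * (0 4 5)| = |(0 4 5)(2 11 8 10)| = 12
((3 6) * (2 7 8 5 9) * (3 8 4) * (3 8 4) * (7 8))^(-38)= (2 5)(3 4)(6 7)(8 9)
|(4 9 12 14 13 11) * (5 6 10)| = |(4 9 12 14 13 11)(5 6 10)| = 6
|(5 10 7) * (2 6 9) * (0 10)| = 12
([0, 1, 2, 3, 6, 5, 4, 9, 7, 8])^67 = [0, 1, 2, 3, 6, 5, 4, 9, 7, 8]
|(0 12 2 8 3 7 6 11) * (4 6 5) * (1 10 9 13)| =20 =|(0 12 2 8 3 7 5 4 6 11)(1 10 9 13)|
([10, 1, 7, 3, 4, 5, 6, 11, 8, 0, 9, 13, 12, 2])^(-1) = [9, 1, 13, 3, 4, 5, 6, 2, 8, 10, 0, 7, 12, 11]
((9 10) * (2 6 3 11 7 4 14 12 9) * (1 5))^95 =((1 5)(2 6 3 11 7 4 14 12 9 10))^95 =(1 5)(2 4)(3 12)(6 14)(7 10)(9 11)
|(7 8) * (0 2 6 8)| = 5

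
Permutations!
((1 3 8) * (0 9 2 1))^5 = ((0 9 2 1 3 8))^5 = (0 8 3 1 2 9)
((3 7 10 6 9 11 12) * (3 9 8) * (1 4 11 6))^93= ((1 4 11 12 9 6 8 3 7 10))^93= (1 12 8 10 11 6 7 4 9 3)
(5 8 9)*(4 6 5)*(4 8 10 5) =(4 6)(5 10)(8 9) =[0, 1, 2, 3, 6, 10, 4, 7, 9, 8, 5]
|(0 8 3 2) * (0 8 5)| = |(0 5)(2 8 3)| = 6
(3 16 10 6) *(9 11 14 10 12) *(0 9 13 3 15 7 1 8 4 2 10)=(0 9 11 14)(1 8 4 2 10 6 15 7)(3 16 12 13)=[9, 8, 10, 16, 2, 5, 15, 1, 4, 11, 6, 14, 13, 3, 0, 7, 12]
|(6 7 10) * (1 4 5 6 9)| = |(1 4 5 6 7 10 9)| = 7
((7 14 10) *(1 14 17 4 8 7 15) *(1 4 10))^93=((1 14)(4 8 7 17 10 15))^93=(1 14)(4 17)(7 15)(8 10)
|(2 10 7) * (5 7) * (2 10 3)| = |(2 3)(5 7 10)| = 6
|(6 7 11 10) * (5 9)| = 4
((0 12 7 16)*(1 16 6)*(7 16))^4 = (0 12 16)(1 7 6)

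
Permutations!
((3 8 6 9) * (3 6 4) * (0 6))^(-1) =(0 9 6)(3 4 8)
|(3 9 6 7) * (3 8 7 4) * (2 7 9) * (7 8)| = 6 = |(2 8 9 6 4 3)|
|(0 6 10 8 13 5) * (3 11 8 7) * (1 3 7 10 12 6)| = 14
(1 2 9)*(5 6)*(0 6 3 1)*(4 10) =(0 6 5 3 1 2 9)(4 10) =[6, 2, 9, 1, 10, 3, 5, 7, 8, 0, 4]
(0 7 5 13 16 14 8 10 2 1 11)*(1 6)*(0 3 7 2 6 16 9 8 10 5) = [2, 11, 16, 7, 4, 13, 1, 0, 5, 8, 6, 3, 12, 9, 10, 15, 14] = (0 2 16 14 10 6 1 11 3 7)(5 13 9 8)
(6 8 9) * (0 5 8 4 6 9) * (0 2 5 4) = (9)(0 4 6)(2 5 8) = [4, 1, 5, 3, 6, 8, 0, 7, 2, 9]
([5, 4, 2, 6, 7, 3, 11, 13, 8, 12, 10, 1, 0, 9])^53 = [9, 6, 2, 0, 11, 12, 5, 1, 8, 7, 10, 3, 13, 4]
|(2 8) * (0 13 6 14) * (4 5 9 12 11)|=20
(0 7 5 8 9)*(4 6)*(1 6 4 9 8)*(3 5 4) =[7, 6, 2, 5, 3, 1, 9, 4, 8, 0] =(0 7 4 3 5 1 6 9)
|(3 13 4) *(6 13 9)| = 5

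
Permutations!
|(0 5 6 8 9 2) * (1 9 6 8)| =7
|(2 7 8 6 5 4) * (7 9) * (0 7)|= |(0 7 8 6 5 4 2 9)|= 8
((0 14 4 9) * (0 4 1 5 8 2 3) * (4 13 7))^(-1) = (0 3 2 8 5 1 14)(4 7 13 9)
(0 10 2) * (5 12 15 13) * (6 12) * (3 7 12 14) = (0 10 2)(3 7 12 15 13 5 6 14) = [10, 1, 0, 7, 4, 6, 14, 12, 8, 9, 2, 11, 15, 5, 3, 13]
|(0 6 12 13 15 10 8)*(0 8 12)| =4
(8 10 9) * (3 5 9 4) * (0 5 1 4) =(0 5 9 8 10)(1 4 3) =[5, 4, 2, 1, 3, 9, 6, 7, 10, 8, 0]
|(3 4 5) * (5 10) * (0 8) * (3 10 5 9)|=10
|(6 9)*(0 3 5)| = |(0 3 5)(6 9)| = 6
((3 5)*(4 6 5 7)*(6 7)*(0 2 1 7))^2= ((0 2 1 7 4)(3 6 5))^2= (0 1 4 2 7)(3 5 6)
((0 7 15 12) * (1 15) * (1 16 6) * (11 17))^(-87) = (0 1 7 15 16 12 6)(11 17)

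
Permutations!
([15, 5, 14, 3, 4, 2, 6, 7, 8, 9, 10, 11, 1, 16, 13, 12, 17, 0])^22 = (0 12 5 14 16)(1 2 13 17 15)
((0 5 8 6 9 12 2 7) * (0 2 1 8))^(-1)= (0 5)(1 12 9 6 8)(2 7)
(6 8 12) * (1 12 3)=(1 12 6 8 3)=[0, 12, 2, 1, 4, 5, 8, 7, 3, 9, 10, 11, 6]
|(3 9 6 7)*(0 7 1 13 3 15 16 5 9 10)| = 11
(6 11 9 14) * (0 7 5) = [7, 1, 2, 3, 4, 0, 11, 5, 8, 14, 10, 9, 12, 13, 6] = (0 7 5)(6 11 9 14)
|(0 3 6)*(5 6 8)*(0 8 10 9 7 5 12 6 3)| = |(3 10 9 7 5)(6 8 12)| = 15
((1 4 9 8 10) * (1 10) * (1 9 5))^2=(10)(1 5 4)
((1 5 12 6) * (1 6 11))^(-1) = (1 11 12 5)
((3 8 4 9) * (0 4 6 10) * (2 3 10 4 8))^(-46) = ((0 8 6 4 9 10)(2 3))^(-46) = (0 6 9)(4 10 8)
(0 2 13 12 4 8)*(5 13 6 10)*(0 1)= (0 2 6 10 5 13 12 4 8 1)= [2, 0, 6, 3, 8, 13, 10, 7, 1, 9, 5, 11, 4, 12]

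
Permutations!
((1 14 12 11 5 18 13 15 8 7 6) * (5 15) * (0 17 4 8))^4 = (0 7 12 17 6 11 4 1 15 8 14)(5 18 13)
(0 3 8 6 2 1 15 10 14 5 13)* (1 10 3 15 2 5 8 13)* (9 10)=[15, 2, 9, 13, 4, 1, 5, 7, 6, 10, 14, 11, 12, 0, 8, 3]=(0 15 3 13)(1 2 9 10 14 8 6 5)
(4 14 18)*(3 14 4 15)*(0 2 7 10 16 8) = (0 2 7 10 16 8)(3 14 18 15) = [2, 1, 7, 14, 4, 5, 6, 10, 0, 9, 16, 11, 12, 13, 18, 3, 8, 17, 15]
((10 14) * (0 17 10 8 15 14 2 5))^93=((0 17 10 2 5)(8 15 14))^93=(0 2 17 5 10)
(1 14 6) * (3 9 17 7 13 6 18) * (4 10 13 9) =(1 14 18 3 4 10 13 6)(7 9 17) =[0, 14, 2, 4, 10, 5, 1, 9, 8, 17, 13, 11, 12, 6, 18, 15, 16, 7, 3]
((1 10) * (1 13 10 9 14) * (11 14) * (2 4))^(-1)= (1 14 11 9)(2 4)(10 13)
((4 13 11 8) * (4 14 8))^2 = (14)(4 11 13)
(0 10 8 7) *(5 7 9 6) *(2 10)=(0 2 10 8 9 6 5 7)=[2, 1, 10, 3, 4, 7, 5, 0, 9, 6, 8]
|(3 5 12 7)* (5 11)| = 5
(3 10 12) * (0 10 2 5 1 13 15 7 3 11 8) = (0 10 12 11 8)(1 13 15 7 3 2 5) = [10, 13, 5, 2, 4, 1, 6, 3, 0, 9, 12, 8, 11, 15, 14, 7]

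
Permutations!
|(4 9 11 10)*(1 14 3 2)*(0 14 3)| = 12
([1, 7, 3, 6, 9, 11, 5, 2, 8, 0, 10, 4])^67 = [11, 4, 0, 1, 6, 2, 7, 9, 8, 5, 10, 3]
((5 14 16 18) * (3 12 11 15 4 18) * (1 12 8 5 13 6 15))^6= (3 8 5 14 16)(4 18 13 6 15)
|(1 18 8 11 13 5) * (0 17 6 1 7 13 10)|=24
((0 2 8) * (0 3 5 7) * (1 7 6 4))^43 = (0 1 6 3 2 7 4 5 8)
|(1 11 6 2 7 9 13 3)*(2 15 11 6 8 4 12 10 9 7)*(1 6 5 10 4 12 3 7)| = |(1 5 10 9 13 7)(3 6 15 11 8 12 4)| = 42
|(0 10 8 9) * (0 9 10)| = 2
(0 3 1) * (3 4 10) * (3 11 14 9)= (0 4 10 11 14 9 3 1)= [4, 0, 2, 1, 10, 5, 6, 7, 8, 3, 11, 14, 12, 13, 9]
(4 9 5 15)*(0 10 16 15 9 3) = (0 10 16 15 4 3)(5 9) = [10, 1, 2, 0, 3, 9, 6, 7, 8, 5, 16, 11, 12, 13, 14, 4, 15]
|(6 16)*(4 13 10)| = |(4 13 10)(6 16)| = 6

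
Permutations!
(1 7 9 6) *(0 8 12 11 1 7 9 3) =(0 8 12 11 1 9 6 7 3) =[8, 9, 2, 0, 4, 5, 7, 3, 12, 6, 10, 1, 11]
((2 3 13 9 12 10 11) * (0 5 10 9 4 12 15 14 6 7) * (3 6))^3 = (0 11 7 10 6 5 2)(3 12 14 4 15 13 9)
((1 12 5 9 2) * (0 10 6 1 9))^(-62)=((0 10 6 1 12 5)(2 9))^(-62)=(0 12 6)(1 10 5)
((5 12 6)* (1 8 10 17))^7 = (1 17 10 8)(5 12 6)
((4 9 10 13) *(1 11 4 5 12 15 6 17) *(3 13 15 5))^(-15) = (1 11 4 9 10 15 6 17)(3 13)(5 12)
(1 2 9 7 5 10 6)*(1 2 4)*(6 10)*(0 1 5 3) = (10)(0 1 4 5 6 2 9 7 3) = [1, 4, 9, 0, 5, 6, 2, 3, 8, 7, 10]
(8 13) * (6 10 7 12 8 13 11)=[0, 1, 2, 3, 4, 5, 10, 12, 11, 9, 7, 6, 8, 13]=(13)(6 10 7 12 8 11)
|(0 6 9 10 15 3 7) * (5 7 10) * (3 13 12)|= 5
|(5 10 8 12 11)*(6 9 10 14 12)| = |(5 14 12 11)(6 9 10 8)| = 4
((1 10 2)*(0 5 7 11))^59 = (0 11 7 5)(1 2 10)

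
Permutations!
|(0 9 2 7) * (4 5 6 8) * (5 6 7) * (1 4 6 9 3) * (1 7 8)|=21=|(0 3 7)(1 4 9 2 5 8 6)|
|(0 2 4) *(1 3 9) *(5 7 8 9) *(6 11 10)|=6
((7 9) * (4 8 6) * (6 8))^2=(9)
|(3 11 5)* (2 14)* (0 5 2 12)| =|(0 5 3 11 2 14 12)| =7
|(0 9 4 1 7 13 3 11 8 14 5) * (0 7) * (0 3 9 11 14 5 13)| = 30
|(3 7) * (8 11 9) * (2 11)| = 4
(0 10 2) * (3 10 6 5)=(0 6 5 3 10 2)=[6, 1, 0, 10, 4, 3, 5, 7, 8, 9, 2]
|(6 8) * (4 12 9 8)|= 5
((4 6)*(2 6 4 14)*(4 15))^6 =(15)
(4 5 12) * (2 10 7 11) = [0, 1, 10, 3, 5, 12, 6, 11, 8, 9, 7, 2, 4] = (2 10 7 11)(4 5 12)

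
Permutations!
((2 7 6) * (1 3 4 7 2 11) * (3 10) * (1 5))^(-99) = ((1 10 3 4 7 6 11 5))^(-99) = (1 6 3 5 7 10 11 4)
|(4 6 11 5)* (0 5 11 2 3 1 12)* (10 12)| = 9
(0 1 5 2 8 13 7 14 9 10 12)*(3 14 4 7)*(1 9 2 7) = [9, 5, 8, 14, 1, 7, 6, 4, 13, 10, 12, 11, 0, 3, 2] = (0 9 10 12)(1 5 7 4)(2 8 13 3 14)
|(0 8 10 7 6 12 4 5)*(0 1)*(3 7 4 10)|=10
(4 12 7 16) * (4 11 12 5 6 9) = (4 5 6 9)(7 16 11 12) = [0, 1, 2, 3, 5, 6, 9, 16, 8, 4, 10, 12, 7, 13, 14, 15, 11]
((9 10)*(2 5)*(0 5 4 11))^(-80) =(11)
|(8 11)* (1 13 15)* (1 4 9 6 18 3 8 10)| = |(1 13 15 4 9 6 18 3 8 11 10)| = 11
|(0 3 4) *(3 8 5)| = 5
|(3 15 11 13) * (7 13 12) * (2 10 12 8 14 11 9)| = 24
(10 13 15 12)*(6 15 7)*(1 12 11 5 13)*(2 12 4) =(1 4 2 12 10)(5 13 7 6 15 11) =[0, 4, 12, 3, 2, 13, 15, 6, 8, 9, 1, 5, 10, 7, 14, 11]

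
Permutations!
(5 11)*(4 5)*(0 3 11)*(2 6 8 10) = [3, 1, 6, 11, 5, 0, 8, 7, 10, 9, 2, 4] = (0 3 11 4 5)(2 6 8 10)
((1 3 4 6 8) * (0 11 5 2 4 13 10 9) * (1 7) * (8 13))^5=(0 6 11 13 5 10 2 9 4)(1 3 8 7)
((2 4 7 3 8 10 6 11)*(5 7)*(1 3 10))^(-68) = (1 3 8)(2 5 10 11 4 7 6)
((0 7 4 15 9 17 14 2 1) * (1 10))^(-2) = (0 10 14 9 4)(1 2 17 15 7)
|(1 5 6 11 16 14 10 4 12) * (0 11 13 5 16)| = 6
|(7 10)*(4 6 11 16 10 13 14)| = 8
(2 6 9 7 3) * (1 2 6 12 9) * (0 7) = (0 7 3 6 1 2 12 9) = [7, 2, 12, 6, 4, 5, 1, 3, 8, 0, 10, 11, 9]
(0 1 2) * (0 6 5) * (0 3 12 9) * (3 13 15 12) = (0 1 2 6 5 13 15 12 9) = [1, 2, 6, 3, 4, 13, 5, 7, 8, 0, 10, 11, 9, 15, 14, 12]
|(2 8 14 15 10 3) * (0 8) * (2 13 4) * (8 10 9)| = 12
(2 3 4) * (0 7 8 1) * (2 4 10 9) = (0 7 8 1)(2 3 10 9) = [7, 0, 3, 10, 4, 5, 6, 8, 1, 2, 9]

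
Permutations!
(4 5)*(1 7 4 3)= (1 7 4 5 3)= [0, 7, 2, 1, 5, 3, 6, 4]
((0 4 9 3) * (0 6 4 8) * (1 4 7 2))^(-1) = (0 8)(1 2 7 6 3 9 4)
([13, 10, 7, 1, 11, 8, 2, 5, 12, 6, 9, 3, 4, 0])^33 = [13, 4, 10, 12, 5, 6, 1, 9, 2, 3, 11, 8, 7, 0]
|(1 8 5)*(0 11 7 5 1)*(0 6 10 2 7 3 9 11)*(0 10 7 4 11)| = 42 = |(0 10 2 4 11 3 9)(1 8)(5 6 7)|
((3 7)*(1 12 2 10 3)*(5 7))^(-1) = (1 7 5 3 10 2 12)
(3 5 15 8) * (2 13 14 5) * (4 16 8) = (2 13 14 5 15 4 16 8 3) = [0, 1, 13, 2, 16, 15, 6, 7, 3, 9, 10, 11, 12, 14, 5, 4, 8]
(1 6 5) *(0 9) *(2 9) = (0 2 9)(1 6 5) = [2, 6, 9, 3, 4, 1, 5, 7, 8, 0]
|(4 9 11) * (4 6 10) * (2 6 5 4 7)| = |(2 6 10 7)(4 9 11 5)| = 4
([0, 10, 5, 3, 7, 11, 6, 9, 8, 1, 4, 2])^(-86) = (1 9 7 4 10)(2 5 11)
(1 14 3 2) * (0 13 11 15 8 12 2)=(0 13 11 15 8 12 2 1 14 3)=[13, 14, 1, 0, 4, 5, 6, 7, 12, 9, 10, 15, 2, 11, 3, 8]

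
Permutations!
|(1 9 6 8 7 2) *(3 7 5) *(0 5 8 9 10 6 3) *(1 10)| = 6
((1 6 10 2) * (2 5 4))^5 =((1 6 10 5 4 2))^5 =(1 2 4 5 10 6)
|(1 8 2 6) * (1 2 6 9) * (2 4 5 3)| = |(1 8 6 4 5 3 2 9)| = 8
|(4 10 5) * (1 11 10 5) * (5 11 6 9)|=|(1 6 9 5 4 11 10)|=7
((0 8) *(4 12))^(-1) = (0 8)(4 12)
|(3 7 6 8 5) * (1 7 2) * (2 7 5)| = 7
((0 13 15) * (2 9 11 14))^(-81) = (15)(2 14 11 9)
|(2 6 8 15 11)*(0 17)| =|(0 17)(2 6 8 15 11)| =10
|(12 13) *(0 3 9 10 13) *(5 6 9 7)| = 9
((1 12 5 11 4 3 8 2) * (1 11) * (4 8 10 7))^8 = (1 5 12)(2 8 11)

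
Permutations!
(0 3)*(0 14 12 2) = (0 3 14 12 2) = [3, 1, 0, 14, 4, 5, 6, 7, 8, 9, 10, 11, 2, 13, 12]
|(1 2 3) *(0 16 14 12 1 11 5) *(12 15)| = |(0 16 14 15 12 1 2 3 11 5)| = 10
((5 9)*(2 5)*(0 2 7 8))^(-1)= ((0 2 5 9 7 8))^(-1)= (0 8 7 9 5 2)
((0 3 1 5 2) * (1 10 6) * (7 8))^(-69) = (0 3 10 6 1 5 2)(7 8) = ((0 3 10 6 1 5 2)(7 8))^(-69)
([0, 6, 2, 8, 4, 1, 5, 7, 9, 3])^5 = (1 5 6)(3 9 8)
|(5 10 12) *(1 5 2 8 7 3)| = 8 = |(1 5 10 12 2 8 7 3)|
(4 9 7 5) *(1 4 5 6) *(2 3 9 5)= (1 4 5 2 3 9 7 6)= [0, 4, 3, 9, 5, 2, 1, 6, 8, 7]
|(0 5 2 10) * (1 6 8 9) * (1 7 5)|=9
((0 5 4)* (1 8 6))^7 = ((0 5 4)(1 8 6))^7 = (0 5 4)(1 8 6)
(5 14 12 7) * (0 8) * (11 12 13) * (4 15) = [8, 1, 2, 3, 15, 14, 6, 5, 0, 9, 10, 12, 7, 11, 13, 4] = (0 8)(4 15)(5 14 13 11 12 7)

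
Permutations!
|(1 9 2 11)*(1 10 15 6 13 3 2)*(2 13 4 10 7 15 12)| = |(1 9)(2 11 7 15 6 4 10 12)(3 13)| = 8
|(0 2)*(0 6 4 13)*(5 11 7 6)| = 8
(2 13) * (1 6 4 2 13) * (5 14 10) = (1 6 4 2)(5 14 10) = [0, 6, 1, 3, 2, 14, 4, 7, 8, 9, 5, 11, 12, 13, 10]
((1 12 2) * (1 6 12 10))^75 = (12)(1 10)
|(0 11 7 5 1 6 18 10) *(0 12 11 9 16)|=|(0 9 16)(1 6 18 10 12 11 7 5)|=24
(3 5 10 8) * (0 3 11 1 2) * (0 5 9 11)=(0 3 9 11 1 2 5 10 8)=[3, 2, 5, 9, 4, 10, 6, 7, 0, 11, 8, 1]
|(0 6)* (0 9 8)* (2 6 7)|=6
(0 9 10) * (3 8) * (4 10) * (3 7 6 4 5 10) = (0 9 5 10)(3 8 7 6 4) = [9, 1, 2, 8, 3, 10, 4, 6, 7, 5, 0]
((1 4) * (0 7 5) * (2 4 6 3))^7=(0 7 5)(1 3 4 6 2)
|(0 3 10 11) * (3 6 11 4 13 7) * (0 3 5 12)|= |(0 6 11 3 10 4 13 7 5 12)|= 10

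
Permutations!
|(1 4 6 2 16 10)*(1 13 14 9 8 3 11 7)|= 13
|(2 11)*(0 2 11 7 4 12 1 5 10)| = 8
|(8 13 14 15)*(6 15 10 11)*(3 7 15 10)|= 6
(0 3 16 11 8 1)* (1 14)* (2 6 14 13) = [3, 0, 6, 16, 4, 5, 14, 7, 13, 9, 10, 8, 12, 2, 1, 15, 11] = (0 3 16 11 8 13 2 6 14 1)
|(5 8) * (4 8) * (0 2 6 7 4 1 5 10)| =14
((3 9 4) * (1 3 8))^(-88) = ((1 3 9 4 8))^(-88) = (1 9 8 3 4)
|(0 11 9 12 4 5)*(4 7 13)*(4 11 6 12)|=9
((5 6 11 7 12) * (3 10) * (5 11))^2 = ((3 10)(5 6)(7 12 11))^2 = (7 11 12)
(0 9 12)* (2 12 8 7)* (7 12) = (0 9 8 12)(2 7) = [9, 1, 7, 3, 4, 5, 6, 2, 12, 8, 10, 11, 0]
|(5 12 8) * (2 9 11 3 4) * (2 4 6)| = 15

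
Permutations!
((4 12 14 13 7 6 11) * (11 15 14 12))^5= (15)(4 11)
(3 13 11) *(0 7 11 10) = (0 7 11 3 13 10) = [7, 1, 2, 13, 4, 5, 6, 11, 8, 9, 0, 3, 12, 10]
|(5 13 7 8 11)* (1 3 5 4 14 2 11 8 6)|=12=|(1 3 5 13 7 6)(2 11 4 14)|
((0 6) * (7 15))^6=(15)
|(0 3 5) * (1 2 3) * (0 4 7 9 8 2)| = |(0 1)(2 3 5 4 7 9 8)| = 14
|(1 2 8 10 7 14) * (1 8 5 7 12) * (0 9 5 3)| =|(0 9 5 7 14 8 10 12 1 2 3)| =11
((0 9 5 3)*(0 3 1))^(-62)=(0 5)(1 9)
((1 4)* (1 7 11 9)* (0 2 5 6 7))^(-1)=(0 4 1 9 11 7 6 5 2)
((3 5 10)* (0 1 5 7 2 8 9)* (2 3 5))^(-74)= ((0 1 2 8 9)(3 7)(5 10))^(-74)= (10)(0 1 2 8 9)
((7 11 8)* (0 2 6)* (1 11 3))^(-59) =((0 2 6)(1 11 8 7 3))^(-59) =(0 2 6)(1 11 8 7 3)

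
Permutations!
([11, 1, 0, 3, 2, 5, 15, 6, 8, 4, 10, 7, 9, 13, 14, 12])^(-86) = (0 15 2 6 4 7 9 11 12)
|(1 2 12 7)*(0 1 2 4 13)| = 12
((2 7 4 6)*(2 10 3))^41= ((2 7 4 6 10 3))^41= (2 3 10 6 4 7)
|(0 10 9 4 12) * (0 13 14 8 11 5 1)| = |(0 10 9 4 12 13 14 8 11 5 1)| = 11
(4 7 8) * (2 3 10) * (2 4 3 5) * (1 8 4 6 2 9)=(1 8 3 10 6 2 5 9)(4 7)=[0, 8, 5, 10, 7, 9, 2, 4, 3, 1, 6]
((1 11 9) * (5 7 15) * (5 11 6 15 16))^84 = ((1 6 15 11 9)(5 7 16))^84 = (16)(1 9 11 15 6)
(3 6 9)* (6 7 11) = (3 7 11 6 9) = [0, 1, 2, 7, 4, 5, 9, 11, 8, 3, 10, 6]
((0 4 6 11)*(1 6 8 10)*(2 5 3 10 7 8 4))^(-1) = ((0 2 5 3 10 1 6 11)(7 8))^(-1) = (0 11 6 1 10 3 5 2)(7 8)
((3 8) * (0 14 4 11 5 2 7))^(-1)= ((0 14 4 11 5 2 7)(3 8))^(-1)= (0 7 2 5 11 4 14)(3 8)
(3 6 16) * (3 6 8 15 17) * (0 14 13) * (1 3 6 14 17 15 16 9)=(0 17 6 9 1 3 8 16 14 13)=[17, 3, 2, 8, 4, 5, 9, 7, 16, 1, 10, 11, 12, 0, 13, 15, 14, 6]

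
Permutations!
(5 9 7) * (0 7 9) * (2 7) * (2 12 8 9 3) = (0 12 8 9 3 2 7 5) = [12, 1, 7, 2, 4, 0, 6, 5, 9, 3, 10, 11, 8]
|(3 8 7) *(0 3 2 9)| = |(0 3 8 7 2 9)| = 6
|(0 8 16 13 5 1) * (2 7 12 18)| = 12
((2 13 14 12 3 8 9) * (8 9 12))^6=(2 9 3 12 8 14 13)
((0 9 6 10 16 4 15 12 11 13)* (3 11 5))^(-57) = (0 10 15 3)(4 5 13 6)(9 16 12 11)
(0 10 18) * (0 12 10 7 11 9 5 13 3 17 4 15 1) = (0 7 11 9 5 13 3 17 4 15 1)(10 18 12) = [7, 0, 2, 17, 15, 13, 6, 11, 8, 5, 18, 9, 10, 3, 14, 1, 16, 4, 12]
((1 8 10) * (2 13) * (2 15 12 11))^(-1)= (1 10 8)(2 11 12 15 13)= ((1 8 10)(2 13 15 12 11))^(-1)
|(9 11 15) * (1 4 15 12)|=6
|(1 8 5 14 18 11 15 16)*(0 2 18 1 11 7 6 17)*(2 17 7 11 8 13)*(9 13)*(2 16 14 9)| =30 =|(0 17)(1 2 18 11 15 14)(5 9 13 16 8)(6 7)|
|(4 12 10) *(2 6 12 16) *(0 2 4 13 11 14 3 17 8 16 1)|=|(0 2 6 12 10 13 11 14 3 17 8 16 4 1)|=14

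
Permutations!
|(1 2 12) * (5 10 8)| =|(1 2 12)(5 10 8)| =3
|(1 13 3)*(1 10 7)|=5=|(1 13 3 10 7)|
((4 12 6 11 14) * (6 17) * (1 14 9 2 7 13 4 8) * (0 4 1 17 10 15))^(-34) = ((0 4 12 10 15)(1 14 8 17 6 11 9 2 7 13))^(-34) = (0 4 12 10 15)(1 9 8 7 6)(2 17 13 11 14)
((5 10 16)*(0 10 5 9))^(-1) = ((0 10 16 9))^(-1) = (0 9 16 10)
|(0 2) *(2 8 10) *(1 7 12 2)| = 7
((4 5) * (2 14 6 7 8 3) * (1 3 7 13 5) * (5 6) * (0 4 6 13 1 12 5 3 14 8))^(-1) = ((0 4 12 5 6 1 14 3 2 8 7))^(-1) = (0 7 8 2 3 14 1 6 5 12 4)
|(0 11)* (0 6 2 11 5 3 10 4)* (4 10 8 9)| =6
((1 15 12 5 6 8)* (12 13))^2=(1 13 5 8 15 12 6)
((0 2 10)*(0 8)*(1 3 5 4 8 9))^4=(0 1 8 9 4 10 5 2 3)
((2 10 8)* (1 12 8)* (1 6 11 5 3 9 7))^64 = ((1 12 8 2 10 6 11 5 3 9 7))^64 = (1 9 5 6 2 12 7 3 11 10 8)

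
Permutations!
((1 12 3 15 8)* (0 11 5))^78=((0 11 5)(1 12 3 15 8))^78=(1 15 12 8 3)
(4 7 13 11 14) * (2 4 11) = (2 4 7 13)(11 14) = [0, 1, 4, 3, 7, 5, 6, 13, 8, 9, 10, 14, 12, 2, 11]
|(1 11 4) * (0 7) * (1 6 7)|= |(0 1 11 4 6 7)|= 6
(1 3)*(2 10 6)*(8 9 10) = (1 3)(2 8 9 10 6) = [0, 3, 8, 1, 4, 5, 2, 7, 9, 10, 6]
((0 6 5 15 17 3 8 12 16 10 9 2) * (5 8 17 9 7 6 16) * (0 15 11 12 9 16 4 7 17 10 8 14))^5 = (3 17 10)(5 12 11)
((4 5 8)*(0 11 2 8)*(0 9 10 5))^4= ((0 11 2 8 4)(5 9 10))^4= (0 4 8 2 11)(5 9 10)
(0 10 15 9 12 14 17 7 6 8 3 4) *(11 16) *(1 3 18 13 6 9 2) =(0 10 15 2 1 3 4)(6 8 18 13)(7 9 12 14 17)(11 16) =[10, 3, 1, 4, 0, 5, 8, 9, 18, 12, 15, 16, 14, 6, 17, 2, 11, 7, 13]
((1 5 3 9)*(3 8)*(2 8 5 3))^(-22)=(1 9 3)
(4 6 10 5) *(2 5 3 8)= (2 5 4 6 10 3 8)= [0, 1, 5, 8, 6, 4, 10, 7, 2, 9, 3]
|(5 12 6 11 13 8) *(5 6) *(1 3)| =|(1 3)(5 12)(6 11 13 8)| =4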